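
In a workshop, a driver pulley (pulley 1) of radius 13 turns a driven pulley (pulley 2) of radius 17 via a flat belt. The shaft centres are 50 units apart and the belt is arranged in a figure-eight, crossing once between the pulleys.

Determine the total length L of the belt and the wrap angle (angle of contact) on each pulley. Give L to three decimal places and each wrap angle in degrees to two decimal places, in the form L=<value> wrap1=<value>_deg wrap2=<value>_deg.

L=212.858 wrap1=253.74_deg wrap2=253.74_deg

crossed belt: β = asin((r1+r2)/C) = asin(30/50) = 36.8699°
wrap1 = wrap2 = π + 2β = 253.7398°
tangent length = C·cosβ = 40.0000
L = (r1+r2)·wrap + 2·C·cosβ = 30·4.4286 + 2·40.0000 = 212.8578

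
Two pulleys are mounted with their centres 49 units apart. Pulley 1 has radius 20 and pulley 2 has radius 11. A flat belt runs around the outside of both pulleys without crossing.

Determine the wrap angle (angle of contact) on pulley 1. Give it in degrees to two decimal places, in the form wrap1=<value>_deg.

open belt: β = asin((r2−r1)/C) = asin(-9/49) = -10.5838°
wrap1 = π − 2β = 201.1676°
wrap2 = π + 2β = 158.8324°

wrap1=201.17_deg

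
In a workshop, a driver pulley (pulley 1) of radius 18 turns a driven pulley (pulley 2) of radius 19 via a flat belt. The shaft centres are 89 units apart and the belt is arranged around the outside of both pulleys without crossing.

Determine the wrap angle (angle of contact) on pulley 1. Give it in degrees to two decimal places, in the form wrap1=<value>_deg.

wrap1=178.71_deg

open belt: β = asin((r2−r1)/C) = asin(1/89) = 0.6438°
wrap1 = π − 2β = 178.7124°
wrap2 = π + 2β = 181.2876°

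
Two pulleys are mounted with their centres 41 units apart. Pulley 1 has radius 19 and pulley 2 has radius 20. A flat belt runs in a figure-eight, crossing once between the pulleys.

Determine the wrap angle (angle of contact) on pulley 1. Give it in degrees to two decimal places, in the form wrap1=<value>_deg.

wrap1=324.06_deg

crossed belt: β = asin((r1+r2)/C) = asin(39/41) = 72.0302°
wrap1 = wrap2 = π + 2β = 324.0605°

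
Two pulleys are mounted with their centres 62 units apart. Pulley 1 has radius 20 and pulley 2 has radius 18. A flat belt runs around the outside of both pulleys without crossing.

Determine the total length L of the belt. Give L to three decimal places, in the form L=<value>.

open belt: β = asin((r2−r1)/C) = asin(-2/62) = -1.8486°
wrap1 = π − 2β = 183.6971°
wrap2 = π + 2β = 176.3029°
tangent length = C·cosβ = 61.9677
L = r1·wrap1 + r2·wrap2 + 2·C·cosβ = 20·3.2061 + 18·3.0771 + 2·61.9677 = 243.4450

L=243.445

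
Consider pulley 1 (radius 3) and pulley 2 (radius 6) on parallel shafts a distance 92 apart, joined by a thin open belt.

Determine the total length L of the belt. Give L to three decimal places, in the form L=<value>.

open belt: β = asin((r2−r1)/C) = asin(3/92) = 1.8687°
wrap1 = π − 2β = 176.2627°
wrap2 = π + 2β = 183.7373°
tangent length = C·cosβ = 91.9511
L = r1·wrap1 + r2·wrap2 + 2·C·cosβ = 3·3.0764 + 6·3.2068 + 2·91.9511 = 212.3722

L=212.372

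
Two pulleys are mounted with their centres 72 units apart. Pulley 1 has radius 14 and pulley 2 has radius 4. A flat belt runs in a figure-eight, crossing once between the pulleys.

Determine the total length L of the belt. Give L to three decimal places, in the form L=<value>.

crossed belt: β = asin((r1+r2)/C) = asin(18/72) = 14.4775°
wrap1 = wrap2 = π + 2β = 208.9550°
tangent length = C·cosβ = 69.7137
L = (r1+r2)·wrap + 2·C·cosβ = 18·3.6470 + 2·69.7137 = 205.0726

L=205.073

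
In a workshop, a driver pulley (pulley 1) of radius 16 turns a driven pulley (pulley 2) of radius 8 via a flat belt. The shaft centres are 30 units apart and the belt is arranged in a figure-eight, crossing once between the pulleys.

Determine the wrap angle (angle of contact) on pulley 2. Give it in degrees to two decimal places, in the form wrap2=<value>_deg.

crossed belt: β = asin((r1+r2)/C) = asin(24/30) = 53.1301°
wrap1 = wrap2 = π + 2β = 286.2602°

wrap2=286.26_deg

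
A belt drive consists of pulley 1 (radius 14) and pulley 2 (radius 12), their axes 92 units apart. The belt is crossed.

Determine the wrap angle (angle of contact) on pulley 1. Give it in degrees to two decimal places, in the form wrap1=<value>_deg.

wrap1=212.83_deg

crossed belt: β = asin((r1+r2)/C) = asin(26/92) = 16.4160°
wrap1 = wrap2 = π + 2β = 212.8319°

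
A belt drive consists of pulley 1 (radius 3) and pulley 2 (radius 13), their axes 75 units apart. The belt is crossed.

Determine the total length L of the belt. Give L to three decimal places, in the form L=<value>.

L=203.692

crossed belt: β = asin((r1+r2)/C) = asin(16/75) = 12.3178°
wrap1 = wrap2 = π + 2β = 204.6355°
tangent length = C·cosβ = 73.2735
L = (r1+r2)·wrap + 2·C·cosβ = 16·3.5716 + 2·73.2735 = 203.6919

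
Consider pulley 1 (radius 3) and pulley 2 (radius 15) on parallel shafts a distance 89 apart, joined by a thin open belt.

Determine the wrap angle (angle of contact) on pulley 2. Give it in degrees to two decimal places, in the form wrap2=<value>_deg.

open belt: β = asin((r2−r1)/C) = asin(12/89) = 7.7489°
wrap1 = π − 2β = 164.5023°
wrap2 = π + 2β = 195.4977°

wrap2=195.50_deg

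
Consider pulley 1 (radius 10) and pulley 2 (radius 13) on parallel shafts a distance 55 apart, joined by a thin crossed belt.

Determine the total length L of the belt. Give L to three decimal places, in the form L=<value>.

L=192.023

crossed belt: β = asin((r1+r2)/C) = asin(23/55) = 24.7199°
wrap1 = wrap2 = π + 2β = 229.4397°
tangent length = C·cosβ = 49.9600
L = (r1+r2)·wrap + 2·C·cosβ = 23·4.0045 + 2·49.9600 = 192.0230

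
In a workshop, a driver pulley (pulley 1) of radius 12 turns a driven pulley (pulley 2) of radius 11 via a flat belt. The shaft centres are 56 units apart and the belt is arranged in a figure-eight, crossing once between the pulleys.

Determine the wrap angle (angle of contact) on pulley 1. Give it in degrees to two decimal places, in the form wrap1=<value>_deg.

crossed belt: β = asin((r1+r2)/C) = asin(23/56) = 24.2497°
wrap1 = wrap2 = π + 2β = 228.4994°

wrap1=228.50_deg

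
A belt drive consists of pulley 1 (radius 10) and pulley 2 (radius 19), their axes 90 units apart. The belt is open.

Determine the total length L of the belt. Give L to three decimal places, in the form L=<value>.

open belt: β = asin((r2−r1)/C) = asin(9/90) = 5.7392°
wrap1 = π − 2β = 168.5217°
wrap2 = π + 2β = 191.4783°
tangent length = C·cosβ = 89.5489
L = r1·wrap1 + r2·wrap2 + 2·C·cosβ = 10·2.9413 + 19·3.3419 + 2·89.5489 = 272.0069

L=272.007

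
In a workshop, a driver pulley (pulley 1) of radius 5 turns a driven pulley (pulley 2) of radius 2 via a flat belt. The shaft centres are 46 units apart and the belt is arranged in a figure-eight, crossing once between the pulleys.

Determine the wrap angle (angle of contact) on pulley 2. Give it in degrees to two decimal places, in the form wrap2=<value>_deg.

wrap2=197.51_deg

crossed belt: β = asin((r1+r2)/C) = asin(7/46) = 8.7529°
wrap1 = wrap2 = π + 2β = 197.5059°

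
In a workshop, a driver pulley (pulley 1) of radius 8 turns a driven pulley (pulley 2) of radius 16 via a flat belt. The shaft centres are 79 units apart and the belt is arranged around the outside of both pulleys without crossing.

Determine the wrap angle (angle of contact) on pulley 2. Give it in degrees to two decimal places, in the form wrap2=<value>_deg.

open belt: β = asin((r2−r1)/C) = asin(8/79) = 5.8121°
wrap1 = π − 2β = 168.3759°
wrap2 = π + 2β = 191.6241°

wrap2=191.62_deg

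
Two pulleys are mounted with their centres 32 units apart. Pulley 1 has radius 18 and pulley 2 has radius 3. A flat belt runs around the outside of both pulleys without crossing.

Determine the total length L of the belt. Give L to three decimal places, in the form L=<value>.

open belt: β = asin((r2−r1)/C) = asin(-15/32) = -27.9532°
wrap1 = π − 2β = 235.9064°
wrap2 = π + 2β = 124.0936°
tangent length = C·cosβ = 28.2666
L = r1·wrap1 + r2·wrap2 + 2·C·cosβ = 18·4.1173 + 3·2.1658 + 2·28.2666 = 137.1429

L=137.143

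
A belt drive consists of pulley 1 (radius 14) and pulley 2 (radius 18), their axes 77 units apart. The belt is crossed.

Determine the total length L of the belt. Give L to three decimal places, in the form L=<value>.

crossed belt: β = asin((r1+r2)/C) = asin(32/77) = 24.5561°
wrap1 = wrap2 = π + 2β = 229.1123°
tangent length = C·cosβ = 70.0357
L = (r1+r2)·wrap + 2·C·cosβ = 32·3.9988 + 2·70.0357 = 268.0318

L=268.032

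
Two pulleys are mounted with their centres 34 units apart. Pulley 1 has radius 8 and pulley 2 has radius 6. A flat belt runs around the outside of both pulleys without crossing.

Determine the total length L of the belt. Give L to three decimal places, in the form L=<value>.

L=112.100

open belt: β = asin((r2−r1)/C) = asin(-2/34) = -3.3723°
wrap1 = π − 2β = 186.7446°
wrap2 = π + 2β = 173.2554°
tangent length = C·cosβ = 33.9411
L = r1·wrap1 + r2·wrap2 + 2·C·cosβ = 8·3.2593 + 6·3.0239 + 2·33.9411 = 112.1000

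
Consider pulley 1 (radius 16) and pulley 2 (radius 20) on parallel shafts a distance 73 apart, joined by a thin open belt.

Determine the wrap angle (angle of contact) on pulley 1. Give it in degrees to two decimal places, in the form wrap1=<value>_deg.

open belt: β = asin((r2−r1)/C) = asin(4/73) = 3.1411°
wrap1 = π − 2β = 173.7179°
wrap2 = π + 2β = 186.2821°

wrap1=173.72_deg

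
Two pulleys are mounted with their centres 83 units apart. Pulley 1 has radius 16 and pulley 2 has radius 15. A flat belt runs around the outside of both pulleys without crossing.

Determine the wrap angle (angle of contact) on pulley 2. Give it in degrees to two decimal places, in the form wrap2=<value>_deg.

wrap2=178.62_deg

open belt: β = asin((r2−r1)/C) = asin(-1/83) = -0.6903°
wrap1 = π − 2β = 181.3807°
wrap2 = π + 2β = 178.6193°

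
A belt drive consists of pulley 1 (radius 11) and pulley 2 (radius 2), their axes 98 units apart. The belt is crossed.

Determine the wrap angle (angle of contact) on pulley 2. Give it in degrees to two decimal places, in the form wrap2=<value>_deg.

wrap2=195.25_deg

crossed belt: β = asin((r1+r2)/C) = asin(13/98) = 7.6229°
wrap1 = wrap2 = π + 2β = 195.2459°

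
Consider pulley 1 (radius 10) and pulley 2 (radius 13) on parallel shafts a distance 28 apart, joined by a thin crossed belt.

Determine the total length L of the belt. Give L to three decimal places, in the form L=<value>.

L=148.534

crossed belt: β = asin((r1+r2)/C) = asin(23/28) = 55.2281°
wrap1 = wrap2 = π + 2β = 290.4561°
tangent length = C·cosβ = 15.9687
L = (r1+r2)·wrap + 2·C·cosβ = 23·5.0694 + 2·15.9687 = 148.5340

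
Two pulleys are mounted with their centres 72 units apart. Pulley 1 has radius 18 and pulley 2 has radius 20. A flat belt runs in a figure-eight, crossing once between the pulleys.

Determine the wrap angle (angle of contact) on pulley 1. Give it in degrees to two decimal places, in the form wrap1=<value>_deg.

crossed belt: β = asin((r1+r2)/C) = asin(38/72) = 31.8554°
wrap1 = wrap2 = π + 2β = 243.7109°

wrap1=243.71_deg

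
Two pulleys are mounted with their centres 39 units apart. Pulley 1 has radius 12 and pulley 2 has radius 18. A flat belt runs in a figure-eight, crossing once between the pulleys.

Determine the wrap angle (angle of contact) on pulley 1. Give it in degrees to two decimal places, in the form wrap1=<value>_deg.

wrap1=280.57_deg

crossed belt: β = asin((r1+r2)/C) = asin(30/39) = 50.2849°
wrap1 = wrap2 = π + 2β = 280.5697°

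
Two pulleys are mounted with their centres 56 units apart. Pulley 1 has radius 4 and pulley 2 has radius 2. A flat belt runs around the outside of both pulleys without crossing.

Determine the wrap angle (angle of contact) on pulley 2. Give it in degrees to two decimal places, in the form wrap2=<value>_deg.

wrap2=175.91_deg

open belt: β = asin((r2−r1)/C) = asin(-2/56) = -2.0467°
wrap1 = π − 2β = 184.0934°
wrap2 = π + 2β = 175.9066°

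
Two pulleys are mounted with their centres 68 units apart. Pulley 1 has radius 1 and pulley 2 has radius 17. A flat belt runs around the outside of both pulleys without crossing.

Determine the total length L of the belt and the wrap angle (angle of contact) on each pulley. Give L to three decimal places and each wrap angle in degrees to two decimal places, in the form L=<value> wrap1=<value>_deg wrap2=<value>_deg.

L=196.331 wrap1=152.78_deg wrap2=207.22_deg

open belt: β = asin((r2−r1)/C) = asin(16/68) = 13.6090°
wrap1 = π − 2β = 152.7821°
wrap2 = π + 2β = 207.2179°
tangent length = C·cosβ = 66.0908
L = r1·wrap1 + r2·wrap2 + 2·C·cosβ = 1·2.6666 + 17·3.6166 + 2·66.0908 = 196.3310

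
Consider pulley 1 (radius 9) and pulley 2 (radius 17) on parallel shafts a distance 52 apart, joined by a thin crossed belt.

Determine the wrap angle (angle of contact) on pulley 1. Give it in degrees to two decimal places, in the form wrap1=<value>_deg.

wrap1=240.00_deg

crossed belt: β = asin((r1+r2)/C) = asin(26/52) = 30.0000°
wrap1 = wrap2 = π + 2β = 240.0000°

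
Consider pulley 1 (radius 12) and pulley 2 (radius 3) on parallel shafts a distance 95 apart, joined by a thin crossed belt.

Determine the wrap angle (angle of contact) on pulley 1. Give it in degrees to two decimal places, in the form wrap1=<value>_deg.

wrap1=198.17_deg

crossed belt: β = asin((r1+r2)/C) = asin(15/95) = 9.0847°
wrap1 = wrap2 = π + 2β = 198.1694°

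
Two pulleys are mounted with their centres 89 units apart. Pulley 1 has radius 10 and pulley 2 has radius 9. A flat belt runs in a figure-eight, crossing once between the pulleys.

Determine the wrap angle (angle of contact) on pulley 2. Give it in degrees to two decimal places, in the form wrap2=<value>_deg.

crossed belt: β = asin((r1+r2)/C) = asin(19/89) = 12.3266°
wrap1 = wrap2 = π + 2β = 204.6531°

wrap2=204.65_deg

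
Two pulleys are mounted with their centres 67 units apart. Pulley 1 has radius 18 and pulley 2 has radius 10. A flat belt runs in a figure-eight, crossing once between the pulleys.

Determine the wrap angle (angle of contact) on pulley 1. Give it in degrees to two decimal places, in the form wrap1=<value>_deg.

wrap1=229.41_deg

crossed belt: β = asin((r1+r2)/C) = asin(28/67) = 24.7027°
wrap1 = wrap2 = π + 2β = 229.4055°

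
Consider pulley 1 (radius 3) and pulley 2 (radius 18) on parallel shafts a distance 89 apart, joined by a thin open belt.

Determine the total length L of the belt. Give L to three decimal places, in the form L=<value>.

open belt: β = asin((r2−r1)/C) = asin(15/89) = 9.7029°
wrap1 = π − 2β = 160.5942°
wrap2 = π + 2β = 199.4058°
tangent length = C·cosβ = 87.7268
L = r1·wrap1 + r2·wrap2 + 2·C·cosβ = 3·2.8029 + 18·3.4803 + 2·87.7268 = 246.5076

L=246.508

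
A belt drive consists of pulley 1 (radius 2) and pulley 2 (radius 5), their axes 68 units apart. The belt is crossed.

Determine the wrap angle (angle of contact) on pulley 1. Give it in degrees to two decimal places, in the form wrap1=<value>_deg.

crossed belt: β = asin((r1+r2)/C) = asin(7/68) = 5.9086°
wrap1 = wrap2 = π + 2β = 191.8171°

wrap1=191.82_deg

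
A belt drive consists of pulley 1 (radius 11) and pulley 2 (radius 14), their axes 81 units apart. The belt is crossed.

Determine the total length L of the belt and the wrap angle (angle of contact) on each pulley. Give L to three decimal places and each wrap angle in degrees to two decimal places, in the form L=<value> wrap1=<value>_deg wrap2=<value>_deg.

crossed belt: β = asin((r1+r2)/C) = asin(25/81) = 17.9774°
wrap1 = wrap2 = π + 2β = 215.9548°
tangent length = C·cosβ = 77.0454
L = (r1+r2)·wrap + 2·C·cosβ = 25·3.7691 + 2·77.0454 = 248.3189

L=248.319 wrap1=215.95_deg wrap2=215.95_deg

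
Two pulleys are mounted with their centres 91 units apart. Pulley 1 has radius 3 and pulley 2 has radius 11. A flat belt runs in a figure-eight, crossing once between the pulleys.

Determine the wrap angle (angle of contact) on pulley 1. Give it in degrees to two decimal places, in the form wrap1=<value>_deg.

wrap1=197.70_deg

crossed belt: β = asin((r1+r2)/C) = asin(14/91) = 8.8499°
wrap1 = wrap2 = π + 2β = 197.6998°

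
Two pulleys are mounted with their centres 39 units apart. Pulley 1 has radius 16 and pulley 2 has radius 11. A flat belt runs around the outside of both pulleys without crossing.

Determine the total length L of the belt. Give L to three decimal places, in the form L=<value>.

open belt: β = asin((r2−r1)/C) = asin(-5/39) = -7.3659°
wrap1 = π − 2β = 194.7318°
wrap2 = π + 2β = 165.2682°
tangent length = C·cosβ = 38.6782
L = r1·wrap1 + r2·wrap2 + 2·C·cosβ = 16·3.3987 + 11·2.8845 + 2·38.6782 = 163.4649

L=163.465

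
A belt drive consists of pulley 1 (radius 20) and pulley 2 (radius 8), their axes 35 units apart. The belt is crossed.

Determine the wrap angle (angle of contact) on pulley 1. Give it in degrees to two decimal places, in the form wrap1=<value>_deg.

wrap1=286.26_deg

crossed belt: β = asin((r1+r2)/C) = asin(28/35) = 53.1301°
wrap1 = wrap2 = π + 2β = 286.2602°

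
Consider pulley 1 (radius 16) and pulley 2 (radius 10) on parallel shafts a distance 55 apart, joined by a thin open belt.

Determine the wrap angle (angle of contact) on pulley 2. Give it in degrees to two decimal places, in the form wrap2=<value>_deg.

wrap2=167.47_deg

open belt: β = asin((r2−r1)/C) = asin(-6/55) = -6.2629°
wrap1 = π − 2β = 192.5258°
wrap2 = π + 2β = 167.4742°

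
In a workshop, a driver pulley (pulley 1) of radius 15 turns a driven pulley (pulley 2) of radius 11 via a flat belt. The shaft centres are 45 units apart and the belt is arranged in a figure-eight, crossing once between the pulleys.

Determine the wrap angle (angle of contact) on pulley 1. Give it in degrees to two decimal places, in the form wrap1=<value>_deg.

crossed belt: β = asin((r1+r2)/C) = asin(26/45) = 35.2944°
wrap1 = wrap2 = π + 2β = 250.5888°

wrap1=250.59_deg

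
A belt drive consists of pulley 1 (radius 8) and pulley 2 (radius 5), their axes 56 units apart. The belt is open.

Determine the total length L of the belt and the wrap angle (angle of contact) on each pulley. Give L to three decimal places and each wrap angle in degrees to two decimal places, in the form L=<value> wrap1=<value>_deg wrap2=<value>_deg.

L=153.001 wrap1=186.14_deg wrap2=173.86_deg

open belt: β = asin((r2−r1)/C) = asin(-3/56) = -3.0709°
wrap1 = π − 2β = 186.1418°
wrap2 = π + 2β = 173.8582°
tangent length = C·cosβ = 55.9196
L = r1·wrap1 + r2·wrap2 + 2·C·cosβ = 8·3.2488 + 5·3.0344 + 2·55.9196 = 153.0015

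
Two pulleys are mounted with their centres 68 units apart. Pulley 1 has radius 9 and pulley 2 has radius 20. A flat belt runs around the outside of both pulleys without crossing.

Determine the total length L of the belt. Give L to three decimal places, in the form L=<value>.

L=228.890

open belt: β = asin((r2−r1)/C) = asin(11/68) = 9.3093°
wrap1 = π − 2β = 161.3813°
wrap2 = π + 2β = 198.6187°
tangent length = C·cosβ = 67.1044
L = r1·wrap1 + r2·wrap2 + 2·C·cosβ = 9·2.8166 + 20·3.4665 + 2·67.1044 = 228.8895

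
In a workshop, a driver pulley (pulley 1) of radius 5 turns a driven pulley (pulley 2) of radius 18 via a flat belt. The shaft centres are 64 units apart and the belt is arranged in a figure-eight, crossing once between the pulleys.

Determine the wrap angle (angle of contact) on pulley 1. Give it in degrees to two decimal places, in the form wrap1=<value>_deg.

wrap1=222.12_deg

crossed belt: β = asin((r1+r2)/C) = asin(23/64) = 21.0618°
wrap1 = wrap2 = π + 2β = 222.1236°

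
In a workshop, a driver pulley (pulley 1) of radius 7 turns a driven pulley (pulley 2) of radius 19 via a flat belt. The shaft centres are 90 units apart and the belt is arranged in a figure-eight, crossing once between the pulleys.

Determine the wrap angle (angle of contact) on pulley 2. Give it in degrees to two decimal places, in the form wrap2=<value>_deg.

crossed belt: β = asin((r1+r2)/C) = asin(26/90) = 16.7914°
wrap1 = wrap2 = π + 2β = 213.5829°

wrap2=213.58_deg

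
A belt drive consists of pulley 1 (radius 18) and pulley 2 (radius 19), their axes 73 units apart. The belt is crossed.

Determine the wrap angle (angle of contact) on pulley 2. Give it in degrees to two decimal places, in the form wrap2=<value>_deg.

crossed belt: β = asin((r1+r2)/C) = asin(37/73) = 30.4542°
wrap1 = wrap2 = π + 2β = 240.9084°

wrap2=240.91_deg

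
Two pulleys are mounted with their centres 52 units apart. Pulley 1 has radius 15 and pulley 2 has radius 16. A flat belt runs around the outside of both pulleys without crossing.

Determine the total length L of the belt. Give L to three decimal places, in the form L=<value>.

open belt: β = asin((r2−r1)/C) = asin(1/52) = 1.1019°
wrap1 = π − 2β = 177.7962°
wrap2 = π + 2β = 182.2038°
tangent length = C·cosβ = 51.9904
L = r1·wrap1 + r2·wrap2 + 2·C·cosβ = 15·3.1031 + 16·3.1801 + 2·51.9904 = 201.4086

L=201.409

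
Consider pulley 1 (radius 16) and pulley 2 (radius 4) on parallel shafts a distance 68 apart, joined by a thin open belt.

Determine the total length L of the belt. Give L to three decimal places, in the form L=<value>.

open belt: β = asin((r2−r1)/C) = asin(-12/68) = -10.1642°
wrap1 = π − 2β = 200.3285°
wrap2 = π + 2β = 159.6715°
tangent length = C·cosβ = 66.9328
L = r1·wrap1 + r2·wrap2 + 2·C·cosβ = 16·3.4964 + 4·2.7868 + 2·66.9328 = 200.9550

L=200.955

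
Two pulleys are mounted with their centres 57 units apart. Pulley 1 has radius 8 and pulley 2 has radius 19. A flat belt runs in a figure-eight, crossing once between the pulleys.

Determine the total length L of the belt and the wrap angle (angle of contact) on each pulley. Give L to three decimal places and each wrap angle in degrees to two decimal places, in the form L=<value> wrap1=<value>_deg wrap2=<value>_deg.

crossed belt: β = asin((r1+r2)/C) = asin(27/57) = 28.2737°
wrap1 = wrap2 = π + 2β = 236.5474°
tangent length = C·cosβ = 50.1996
L = (r1+r2)·wrap + 2·C·cosβ = 27·4.1285 + 2·50.1996 = 211.8696

L=211.870 wrap1=236.55_deg wrap2=236.55_deg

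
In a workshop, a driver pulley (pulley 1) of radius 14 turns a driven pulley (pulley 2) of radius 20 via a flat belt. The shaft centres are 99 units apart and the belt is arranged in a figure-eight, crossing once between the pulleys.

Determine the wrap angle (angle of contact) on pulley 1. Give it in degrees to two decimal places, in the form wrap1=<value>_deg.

crossed belt: β = asin((r1+r2)/C) = asin(34/99) = 20.0863°
wrap1 = wrap2 = π + 2β = 220.1725°

wrap1=220.17_deg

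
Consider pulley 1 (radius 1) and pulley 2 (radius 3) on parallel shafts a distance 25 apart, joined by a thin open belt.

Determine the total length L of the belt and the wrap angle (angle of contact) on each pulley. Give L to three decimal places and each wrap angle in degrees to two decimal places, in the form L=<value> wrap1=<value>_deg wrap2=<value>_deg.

open belt: β = asin((r2−r1)/C) = asin(2/25) = 4.5886°
wrap1 = π − 2β = 170.8229°
wrap2 = π + 2β = 189.1771°
tangent length = C·cosβ = 24.9199
L = r1·wrap1 + r2·wrap2 + 2·C·cosβ = 1·2.9814 + 3·3.3018 + 2·24.9199 = 62.7265

L=62.726 wrap1=170.82_deg wrap2=189.18_deg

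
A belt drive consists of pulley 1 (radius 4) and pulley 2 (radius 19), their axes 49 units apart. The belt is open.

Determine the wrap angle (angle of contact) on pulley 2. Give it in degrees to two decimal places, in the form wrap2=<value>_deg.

open belt: β = asin((r2−r1)/C) = asin(15/49) = 17.8257°
wrap1 = π − 2β = 144.3486°
wrap2 = π + 2β = 215.6514°

wrap2=215.65_deg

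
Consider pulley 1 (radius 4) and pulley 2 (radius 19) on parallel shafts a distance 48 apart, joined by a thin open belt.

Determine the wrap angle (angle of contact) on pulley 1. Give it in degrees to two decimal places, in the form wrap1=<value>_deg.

open belt: β = asin((r2−r1)/C) = asin(15/48) = 18.2100°
wrap1 = π − 2β = 143.5801°
wrap2 = π + 2β = 216.4199°

wrap1=143.58_deg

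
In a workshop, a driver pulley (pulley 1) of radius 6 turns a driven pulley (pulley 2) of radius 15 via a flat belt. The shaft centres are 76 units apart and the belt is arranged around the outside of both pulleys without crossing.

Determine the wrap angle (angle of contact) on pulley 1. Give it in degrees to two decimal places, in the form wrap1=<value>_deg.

wrap1=166.40_deg

open belt: β = asin((r2−r1)/C) = asin(9/76) = 6.8010°
wrap1 = π − 2β = 166.3980°
wrap2 = π + 2β = 193.6020°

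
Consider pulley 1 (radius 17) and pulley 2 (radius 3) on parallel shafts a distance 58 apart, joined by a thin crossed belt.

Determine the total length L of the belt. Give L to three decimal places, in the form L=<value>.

L=185.799

crossed belt: β = asin((r1+r2)/C) = asin(20/58) = 20.1713°
wrap1 = wrap2 = π + 2β = 220.3425°
tangent length = C·cosβ = 54.4426
L = (r1+r2)·wrap + 2·C·cosβ = 20·3.8457 + 2·54.4426 = 185.7993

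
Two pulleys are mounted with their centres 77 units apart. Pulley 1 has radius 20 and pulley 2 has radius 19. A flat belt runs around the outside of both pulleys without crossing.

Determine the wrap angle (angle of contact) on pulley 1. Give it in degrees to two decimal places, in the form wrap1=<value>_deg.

open belt: β = asin((r2−r1)/C) = asin(-1/77) = -0.7441°
wrap1 = π − 2β = 181.4882°
wrap2 = π + 2β = 178.5118°

wrap1=181.49_deg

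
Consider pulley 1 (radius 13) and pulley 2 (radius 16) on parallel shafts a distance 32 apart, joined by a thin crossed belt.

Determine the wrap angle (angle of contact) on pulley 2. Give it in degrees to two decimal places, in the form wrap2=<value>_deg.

crossed belt: β = asin((r1+r2)/C) = asin(29/32) = 64.9922°
wrap1 = wrap2 = π + 2β = 309.9843°

wrap2=309.98_deg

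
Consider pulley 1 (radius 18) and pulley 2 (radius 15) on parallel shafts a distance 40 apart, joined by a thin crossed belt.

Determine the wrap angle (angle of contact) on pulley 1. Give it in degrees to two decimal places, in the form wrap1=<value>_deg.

wrap1=291.18_deg

crossed belt: β = asin((r1+r2)/C) = asin(33/40) = 55.5885°
wrap1 = wrap2 = π + 2β = 291.1770°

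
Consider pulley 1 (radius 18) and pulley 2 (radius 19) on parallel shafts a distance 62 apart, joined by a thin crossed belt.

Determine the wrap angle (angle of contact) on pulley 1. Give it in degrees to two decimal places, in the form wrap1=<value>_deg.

crossed belt: β = asin((r1+r2)/C) = asin(37/62) = 36.6392°
wrap1 = wrap2 = π + 2β = 253.2784°

wrap1=253.28_deg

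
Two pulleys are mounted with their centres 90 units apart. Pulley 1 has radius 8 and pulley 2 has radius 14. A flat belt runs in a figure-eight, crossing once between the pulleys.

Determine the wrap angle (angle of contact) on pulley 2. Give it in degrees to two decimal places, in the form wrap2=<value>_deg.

wrap2=208.30_deg

crossed belt: β = asin((r1+r2)/C) = asin(22/90) = 14.1490°
wrap1 = wrap2 = π + 2β = 208.2980°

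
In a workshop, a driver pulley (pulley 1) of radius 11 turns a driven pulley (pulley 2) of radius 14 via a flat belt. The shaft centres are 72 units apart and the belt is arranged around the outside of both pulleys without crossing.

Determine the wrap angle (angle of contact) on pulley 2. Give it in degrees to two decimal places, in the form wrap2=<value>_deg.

open belt: β = asin((r2−r1)/C) = asin(3/72) = 2.3880°
wrap1 = π − 2β = 175.2240°
wrap2 = π + 2β = 184.7760°

wrap2=184.78_deg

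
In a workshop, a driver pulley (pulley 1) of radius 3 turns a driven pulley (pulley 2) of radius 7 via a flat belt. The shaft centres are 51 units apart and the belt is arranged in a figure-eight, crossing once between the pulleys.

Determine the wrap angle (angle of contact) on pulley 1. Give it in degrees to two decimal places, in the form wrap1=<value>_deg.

wrap1=202.62_deg

crossed belt: β = asin((r1+r2)/C) = asin(10/51) = 11.3077°
wrap1 = wrap2 = π + 2β = 202.6155°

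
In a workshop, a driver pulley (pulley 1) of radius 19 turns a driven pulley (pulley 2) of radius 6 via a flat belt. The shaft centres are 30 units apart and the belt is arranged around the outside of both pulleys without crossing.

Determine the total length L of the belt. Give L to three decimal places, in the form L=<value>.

L=144.267

open belt: β = asin((r2−r1)/C) = asin(-13/30) = -25.6793°
wrap1 = π − 2β = 231.3586°
wrap2 = π + 2β = 128.6414°
tangent length = C·cosβ = 27.0370
L = r1·wrap1 + r2·wrap2 + 2·C·cosβ = 19·4.0380 + 6·2.2452 + 2·27.0370 = 144.2667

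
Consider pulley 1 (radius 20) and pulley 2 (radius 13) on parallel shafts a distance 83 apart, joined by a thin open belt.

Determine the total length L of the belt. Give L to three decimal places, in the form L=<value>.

L=270.263

open belt: β = asin((r2−r1)/C) = asin(-7/83) = -4.8379°
wrap1 = π − 2β = 189.6758°
wrap2 = π + 2β = 170.3242°
tangent length = C·cosβ = 82.7043
L = r1·wrap1 + r2·wrap2 + 2·C·cosβ = 20·3.3105 + 13·2.9727 + 2·82.7043 = 270.2633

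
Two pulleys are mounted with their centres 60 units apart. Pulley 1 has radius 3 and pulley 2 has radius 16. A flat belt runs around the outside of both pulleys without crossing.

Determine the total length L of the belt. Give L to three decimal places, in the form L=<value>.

open belt: β = asin((r2−r1)/C) = asin(13/60) = 12.5133°
wrap1 = π − 2β = 154.9733°
wrap2 = π + 2β = 205.0267°
tangent length = C·cosβ = 58.5747
L = r1·wrap1 + r2·wrap2 + 2·C·cosβ = 3·2.7048 + 16·3.5784 + 2·58.5747 = 182.5181

L=182.518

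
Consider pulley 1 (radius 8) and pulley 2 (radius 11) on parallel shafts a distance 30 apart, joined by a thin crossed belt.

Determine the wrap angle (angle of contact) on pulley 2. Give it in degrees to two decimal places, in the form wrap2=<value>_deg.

crossed belt: β = asin((r1+r2)/C) = asin(19/30) = 39.2965°
wrap1 = wrap2 = π + 2β = 258.5930°

wrap2=258.59_deg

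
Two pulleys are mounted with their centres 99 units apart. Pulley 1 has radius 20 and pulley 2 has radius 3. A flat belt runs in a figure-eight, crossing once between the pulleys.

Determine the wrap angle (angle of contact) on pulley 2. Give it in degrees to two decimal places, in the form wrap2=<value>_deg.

wrap2=206.87_deg

crossed belt: β = asin((r1+r2)/C) = asin(23/99) = 13.4339°
wrap1 = wrap2 = π + 2β = 206.8678°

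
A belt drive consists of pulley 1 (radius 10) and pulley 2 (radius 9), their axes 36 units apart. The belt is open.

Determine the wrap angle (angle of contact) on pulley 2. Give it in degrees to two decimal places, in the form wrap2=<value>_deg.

open belt: β = asin((r2−r1)/C) = asin(-1/36) = -1.5918°
wrap1 = π − 2β = 183.1835°
wrap2 = π + 2β = 176.8165°

wrap2=176.82_deg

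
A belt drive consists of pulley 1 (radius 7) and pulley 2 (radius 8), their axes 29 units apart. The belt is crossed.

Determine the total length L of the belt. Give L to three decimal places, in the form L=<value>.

L=113.071

crossed belt: β = asin((r1+r2)/C) = asin(15/29) = 31.1474°
wrap1 = wrap2 = π + 2β = 242.2948°
tangent length = C·cosβ = 24.8193
L = (r1+r2)·wrap + 2·C·cosβ = 15·4.2288 + 2·24.8193 = 113.0713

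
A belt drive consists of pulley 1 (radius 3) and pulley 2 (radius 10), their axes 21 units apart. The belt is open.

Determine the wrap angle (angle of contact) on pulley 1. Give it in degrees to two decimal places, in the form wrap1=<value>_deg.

open belt: β = asin((r2−r1)/C) = asin(7/21) = 19.4712°
wrap1 = π − 2β = 141.0576°
wrap2 = π + 2β = 218.9424°

wrap1=141.06_deg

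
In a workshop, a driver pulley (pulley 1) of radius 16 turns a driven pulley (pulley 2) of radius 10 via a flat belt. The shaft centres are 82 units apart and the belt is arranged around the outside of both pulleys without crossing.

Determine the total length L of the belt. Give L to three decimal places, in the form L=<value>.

open belt: β = asin((r2−r1)/C) = asin(-6/82) = -4.1961°
wrap1 = π − 2β = 188.3922°
wrap2 = π + 2β = 171.6078°
tangent length = C·cosβ = 81.7802
L = r1·wrap1 + r2·wrap2 + 2·C·cosβ = 16·3.2881 + 10·2.9951 + 2·81.7802 = 246.1206

L=246.121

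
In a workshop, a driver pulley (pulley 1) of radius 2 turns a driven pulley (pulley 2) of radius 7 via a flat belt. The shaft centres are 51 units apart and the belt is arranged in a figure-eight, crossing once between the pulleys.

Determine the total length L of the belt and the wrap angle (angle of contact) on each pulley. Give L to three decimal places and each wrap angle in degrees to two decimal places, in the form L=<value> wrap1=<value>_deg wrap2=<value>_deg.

L=131.867 wrap1=200.33_deg wrap2=200.33_deg

crossed belt: β = asin((r1+r2)/C) = asin(9/51) = 10.1642°
wrap1 = wrap2 = π + 2β = 200.3285°
tangent length = C·cosβ = 50.1996
L = (r1+r2)·wrap + 2·C·cosβ = 9·3.4964 + 2·50.1996 = 131.8667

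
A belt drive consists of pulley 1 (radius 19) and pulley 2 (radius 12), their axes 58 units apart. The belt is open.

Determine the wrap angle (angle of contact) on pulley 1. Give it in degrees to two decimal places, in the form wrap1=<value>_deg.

wrap1=193.86_deg

open belt: β = asin((r2−r1)/C) = asin(-7/58) = -6.9319°
wrap1 = π − 2β = 193.8638°
wrap2 = π + 2β = 166.1362°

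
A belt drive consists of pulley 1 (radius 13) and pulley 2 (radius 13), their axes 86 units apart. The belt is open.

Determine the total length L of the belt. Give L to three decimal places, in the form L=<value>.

open belt: β = asin((r2−r1)/C) = asin(0/86) = 0.0000°
wrap1 = π − 2β = 180.0000°
wrap2 = π + 2β = 180.0000°
tangent length = C·cosβ = 86.0000
L = r1·wrap1 + r2·wrap2 + 2·C·cosβ = 13·3.1416 + 13·3.1416 + 2·86.0000 = 253.6814

L=253.681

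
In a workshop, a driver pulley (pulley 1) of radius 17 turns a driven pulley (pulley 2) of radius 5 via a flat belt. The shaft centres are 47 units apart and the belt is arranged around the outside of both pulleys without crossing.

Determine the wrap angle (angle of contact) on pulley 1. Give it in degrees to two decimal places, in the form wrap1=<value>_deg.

wrap1=209.58_deg

open belt: β = asin((r2−r1)/C) = asin(-12/47) = -14.7925°
wrap1 = π − 2β = 209.5850°
wrap2 = π + 2β = 150.4150°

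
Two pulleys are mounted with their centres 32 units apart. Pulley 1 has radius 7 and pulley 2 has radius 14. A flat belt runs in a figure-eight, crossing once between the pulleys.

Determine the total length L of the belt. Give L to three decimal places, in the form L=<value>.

crossed belt: β = asin((r1+r2)/C) = asin(21/32) = 41.0145°
wrap1 = wrap2 = π + 2β = 262.0290°
tangent length = C·cosβ = 24.1454
L = (r1+r2)·wrap + 2·C·cosβ = 21·4.5733 + 2·24.1454 = 144.3294

L=144.329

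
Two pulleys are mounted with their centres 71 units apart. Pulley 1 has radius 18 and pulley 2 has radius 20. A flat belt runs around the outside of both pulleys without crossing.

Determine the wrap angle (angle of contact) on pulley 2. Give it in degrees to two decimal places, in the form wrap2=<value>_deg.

wrap2=183.23_deg

open belt: β = asin((r2−r1)/C) = asin(2/71) = 1.6142°
wrap1 = π − 2β = 176.7716°
wrap2 = π + 2β = 183.2284°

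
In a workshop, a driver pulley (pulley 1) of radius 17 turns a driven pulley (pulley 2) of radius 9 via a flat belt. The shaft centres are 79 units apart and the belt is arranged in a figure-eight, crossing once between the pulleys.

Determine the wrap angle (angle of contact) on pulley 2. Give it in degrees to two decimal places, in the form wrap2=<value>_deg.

crossed belt: β = asin((r1+r2)/C) = asin(26/79) = 19.2150°
wrap1 = wrap2 = π + 2β = 218.4300°

wrap2=218.43_deg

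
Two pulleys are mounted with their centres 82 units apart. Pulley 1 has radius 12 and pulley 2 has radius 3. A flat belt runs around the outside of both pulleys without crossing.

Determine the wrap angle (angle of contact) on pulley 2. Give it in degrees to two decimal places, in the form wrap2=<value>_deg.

wrap2=167.40_deg

open belt: β = asin((r2−r1)/C) = asin(-9/82) = -6.3013°
wrap1 = π − 2β = 192.6025°
wrap2 = π + 2β = 167.3975°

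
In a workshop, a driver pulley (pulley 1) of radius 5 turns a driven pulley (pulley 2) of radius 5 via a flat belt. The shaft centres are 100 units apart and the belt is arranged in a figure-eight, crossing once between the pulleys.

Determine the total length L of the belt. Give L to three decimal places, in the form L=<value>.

crossed belt: β = asin((r1+r2)/C) = asin(10/100) = 5.7392°
wrap1 = wrap2 = π + 2β = 191.4783°
tangent length = C·cosβ = 99.4987
L = (r1+r2)·wrap + 2·C·cosβ = 10·3.3419 + 2·99.4987 = 232.4168

L=232.417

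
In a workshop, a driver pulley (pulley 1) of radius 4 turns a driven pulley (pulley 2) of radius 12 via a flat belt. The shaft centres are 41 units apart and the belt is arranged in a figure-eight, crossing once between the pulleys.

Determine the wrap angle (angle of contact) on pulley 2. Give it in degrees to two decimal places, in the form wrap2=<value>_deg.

crossed belt: β = asin((r1+r2)/C) = asin(16/41) = 22.9697°
wrap1 = wrap2 = π + 2β = 225.9394°

wrap2=225.94_deg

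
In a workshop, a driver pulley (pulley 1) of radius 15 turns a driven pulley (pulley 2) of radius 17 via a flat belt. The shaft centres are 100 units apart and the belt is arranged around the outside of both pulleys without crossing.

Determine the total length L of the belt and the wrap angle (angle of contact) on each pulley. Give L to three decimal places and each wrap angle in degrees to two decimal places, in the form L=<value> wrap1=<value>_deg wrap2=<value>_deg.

open belt: β = asin((r2−r1)/C) = asin(2/100) = 1.1460°
wrap1 = π − 2β = 177.7080°
wrap2 = π + 2β = 182.2920°
tangent length = C·cosβ = 99.9800
L = r1·wrap1 + r2·wrap2 + 2·C·cosβ = 15·3.1016 + 17·3.1816 + 2·99.9800 = 300.5710

L=300.571 wrap1=177.71_deg wrap2=182.29_deg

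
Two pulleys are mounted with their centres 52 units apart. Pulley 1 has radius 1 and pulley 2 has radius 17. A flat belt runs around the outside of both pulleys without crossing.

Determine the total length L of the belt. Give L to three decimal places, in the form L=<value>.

open belt: β = asin((r2−r1)/C) = asin(16/52) = 17.9202°
wrap1 = π − 2β = 144.1596°
wrap2 = π + 2β = 215.8404°
tangent length = C·cosβ = 49.4773
L = r1·wrap1 + r2·wrap2 + 2·C·cosβ = 1·2.5161 + 17·3.7671 + 2·49.4773 = 165.5117

L=165.512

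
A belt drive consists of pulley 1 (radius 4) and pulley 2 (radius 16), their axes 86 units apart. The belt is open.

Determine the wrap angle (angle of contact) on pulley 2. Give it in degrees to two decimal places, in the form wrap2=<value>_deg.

wrap2=196.04_deg

open belt: β = asin((r2−r1)/C) = asin(12/86) = 8.0209°
wrap1 = π − 2β = 163.9581°
wrap2 = π + 2β = 196.0419°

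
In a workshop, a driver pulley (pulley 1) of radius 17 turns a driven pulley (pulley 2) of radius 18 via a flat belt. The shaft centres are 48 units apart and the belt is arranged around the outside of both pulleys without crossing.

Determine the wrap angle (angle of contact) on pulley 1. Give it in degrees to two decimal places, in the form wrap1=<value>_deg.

wrap1=177.61_deg

open belt: β = asin((r2−r1)/C) = asin(1/48) = 1.1937°
wrap1 = π − 2β = 177.6125°
wrap2 = π + 2β = 182.3875°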